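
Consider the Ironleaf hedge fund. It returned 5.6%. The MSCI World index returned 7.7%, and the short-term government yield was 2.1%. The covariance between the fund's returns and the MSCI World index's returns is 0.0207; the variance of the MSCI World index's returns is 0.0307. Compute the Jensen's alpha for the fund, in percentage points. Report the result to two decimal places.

β = Cov / Var = 0.0207 / 0.0307 = 0.6743
E[R] = Rf + β(Rm − Rf) = 2.1% + 0.6743 × (7.7% − 2.1%) = 5.8761%
α = Rp − E[R] = 5.6% − 5.8761% = -0.2761

-0.28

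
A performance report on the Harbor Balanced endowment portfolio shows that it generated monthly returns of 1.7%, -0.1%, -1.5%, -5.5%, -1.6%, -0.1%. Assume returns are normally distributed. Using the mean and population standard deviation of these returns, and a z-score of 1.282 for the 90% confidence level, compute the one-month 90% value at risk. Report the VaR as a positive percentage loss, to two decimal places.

4.03

μ = (1.7 − 0.1 − 1.5 − 5.5 − 1.6 − 0.1) / 6 = -1.1833%
Population σ = √[Σ(r − μ)² / 6] = √[29.5683 / 6] = √4.9281 = 2.2199%
VaR = −(μ − z·σ) = −(-1.1833 − 1.282 × 2.2199) = −(-4.0292) = 4.0292%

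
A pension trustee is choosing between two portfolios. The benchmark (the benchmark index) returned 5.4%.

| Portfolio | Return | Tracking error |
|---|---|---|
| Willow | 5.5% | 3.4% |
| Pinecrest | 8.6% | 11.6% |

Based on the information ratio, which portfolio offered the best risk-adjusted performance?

Willow: IR = (5.5% − 5.4%) / 3.4% = 0.029
Pinecrest: IR = (8.6% − 5.4%) / 11.6% = 0.276
Highest: Pinecrest (0.276).

Pinecrest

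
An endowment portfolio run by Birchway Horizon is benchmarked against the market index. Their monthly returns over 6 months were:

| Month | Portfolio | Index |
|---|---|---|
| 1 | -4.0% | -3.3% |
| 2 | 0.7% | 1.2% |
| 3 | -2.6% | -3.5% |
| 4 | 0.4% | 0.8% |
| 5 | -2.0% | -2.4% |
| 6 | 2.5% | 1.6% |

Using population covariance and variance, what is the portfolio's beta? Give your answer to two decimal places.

r̄p = -0.8333%,  r̄m = -0.9333%
Cov = Σ(rp − r̄p)(rm − r̄m) / 6 = 4.5989
Var(rm) = Σ(rm − r̄m)² / 6 = 4.7189
β = Cov / Var = 4.5989 / 4.7189 = 0.9746

0.97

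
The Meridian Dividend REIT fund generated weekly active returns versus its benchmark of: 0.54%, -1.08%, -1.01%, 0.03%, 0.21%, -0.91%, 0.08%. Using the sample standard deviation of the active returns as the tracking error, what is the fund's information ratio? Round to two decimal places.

-0.46

r̄ = (0.54 − 1.08 − 1.01 + 0.03 + 0.21 − 0.91 + 0.08) / 7 = -2.140 / 7 = -0.3057%
Sample σ = √[Σ(r − r̄)² / 6] = √[2.7034 / 6] = √0.4506 = 0.6713%
IR = r̄ / tracking error = -0.3057 / 0.6713 = -0.4554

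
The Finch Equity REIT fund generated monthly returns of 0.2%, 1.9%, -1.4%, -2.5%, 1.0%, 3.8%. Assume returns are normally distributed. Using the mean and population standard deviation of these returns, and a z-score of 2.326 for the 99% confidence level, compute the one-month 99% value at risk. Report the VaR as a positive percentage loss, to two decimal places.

r̄ = (0.2 + 1.9 − 1.4 − 2.5 + 1 + 3.8) / 6 = 3.00 / 6 = 0.5000%
Σ(r − r̄)² = (0.2 − 0.5000)² + (1.9 − 0.5000)² + … = 25.8000
population σ = √(25.8000 / 6) = √4.3000 = 2.0736%
VaR = −(r̄ − z·σ) = −(0.5000 − 2.326 × 2.0736) = −(-4.3232) = 4.3232%

4.32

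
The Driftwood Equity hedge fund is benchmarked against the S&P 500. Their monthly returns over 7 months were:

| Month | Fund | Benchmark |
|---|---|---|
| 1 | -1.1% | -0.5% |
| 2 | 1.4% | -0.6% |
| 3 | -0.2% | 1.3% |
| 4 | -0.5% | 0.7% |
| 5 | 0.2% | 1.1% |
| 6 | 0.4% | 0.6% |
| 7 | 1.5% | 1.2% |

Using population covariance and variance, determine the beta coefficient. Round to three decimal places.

0.117

r̄p = 0.2429%,  r̄m = 0.5429%
Cov = Σ(rp − r̄p)(rm − r̄m) / 7 = 0.0624
Var(rm) = Σ(rm − r̄m)² / 7 = 0.5339
β = Cov / Var = 0.0624 / 0.5339 = 0.1169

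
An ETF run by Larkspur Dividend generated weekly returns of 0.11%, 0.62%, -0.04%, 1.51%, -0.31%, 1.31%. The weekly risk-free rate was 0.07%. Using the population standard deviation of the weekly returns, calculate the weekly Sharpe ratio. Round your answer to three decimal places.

0.680

μ = (0.11 + 0.62 − 0.04 + 1.51 − 0.31 + 1.31) / 6 = 3.200 / 6 = 0.5333%
Population std dev = √[2.7837 / 6] = 0.6811%
Sharpe = (μ − rf) / σ = (0.5333 − 0.07) / 0.6811 = 0.4633 / 0.6811 = 0.6802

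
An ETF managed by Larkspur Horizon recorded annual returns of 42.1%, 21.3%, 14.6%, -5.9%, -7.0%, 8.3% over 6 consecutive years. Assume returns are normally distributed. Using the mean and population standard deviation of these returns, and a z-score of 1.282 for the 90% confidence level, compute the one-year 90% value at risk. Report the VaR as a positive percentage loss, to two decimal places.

9.31

r̄ = (42.1 + 21.3 + 14.6 − 5.9 − 7 + 8.3) / 6 = 12.2333%
Σ(r − r̄)² = (42.1 − 12.2333)² + (21.3 − 12.2333)² + (14.6 − 12.2333)² + … = 1694.0333
σ = √[1694.0333 / 6] = 16.8029%
VaR = −(r̄ − z·σ) = −(12.2333 − 1.282 × 16.8029) = −(-9.3080) = 9.3080%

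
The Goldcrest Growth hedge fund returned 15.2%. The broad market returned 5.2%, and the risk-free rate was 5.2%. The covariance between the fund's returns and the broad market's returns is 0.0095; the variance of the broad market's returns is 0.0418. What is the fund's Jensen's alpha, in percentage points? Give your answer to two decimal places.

10.00

β = Cov / Var = 0.0095 / 0.0418 = 0.2273
E[R] = Rf + β(Rm − Rf) = 5.2% + 0.2273 × (5.2% − 5.2%) = 5.2000%
α = Rp − E[R] = 15.2% − 5.2000% = 10.0000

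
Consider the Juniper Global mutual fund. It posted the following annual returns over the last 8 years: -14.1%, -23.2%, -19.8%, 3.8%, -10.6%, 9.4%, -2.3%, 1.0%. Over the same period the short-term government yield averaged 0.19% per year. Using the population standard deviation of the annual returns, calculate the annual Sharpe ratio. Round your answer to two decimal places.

-0.65

Mean return r̄ = -55.80 / 8 = -6.9750%
Population std dev = √[961.3350 / 8] = 10.9621%
Sharpe = (r̄ − rf) / σ = (-6.9750 − 0.19) / 10.9621 = -7.1650 / 10.9621 = -0.6536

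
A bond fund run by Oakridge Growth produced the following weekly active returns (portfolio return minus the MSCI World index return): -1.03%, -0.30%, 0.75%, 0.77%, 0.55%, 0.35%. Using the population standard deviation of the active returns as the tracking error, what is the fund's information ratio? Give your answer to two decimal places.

Mean return r̄ = 1.090 / 6 = 0.1817%
Σ(r − r̄)² = (-1.03 − 0.1817)² + (-0.3 − 0.1817)² + (0.75 − 0.1817)² + … = 2.5333
σ = √[2.5333 / 6] = 0.6498%
IR = r̄ / tracking error = 0.1817 / 0.6498 = 0.2796

0.28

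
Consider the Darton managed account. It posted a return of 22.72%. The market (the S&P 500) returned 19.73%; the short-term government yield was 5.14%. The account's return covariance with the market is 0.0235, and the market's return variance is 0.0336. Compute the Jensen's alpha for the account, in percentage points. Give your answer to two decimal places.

7.38

β = Cov / Var = 0.0235 / 0.0336 = 0.6994
E[R] = Rf + β(Rm − Rf) = 5.14% + 0.6994 × (19.73% − 5.14%) = 15.3442%
α = Rp − E[R] = 22.72% − 15.3442% = 7.3758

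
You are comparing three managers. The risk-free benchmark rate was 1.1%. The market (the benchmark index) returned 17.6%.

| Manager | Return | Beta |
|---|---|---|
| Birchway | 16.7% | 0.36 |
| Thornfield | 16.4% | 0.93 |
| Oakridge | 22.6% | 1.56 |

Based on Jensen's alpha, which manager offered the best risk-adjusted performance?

Birchway: α = 16.7% − [1.1% + 0.36 × (17.6% − 1.1%)] = 9.660
Thornfield: α = 16.4% − [1.1% + 0.93 × (17.6% − 1.1%)] = -0.045
Oakridge: α = 22.6% − [1.1% + 1.56 × (17.6% − 1.1%)] = -4.240
Highest: Birchway (9.660).

Birchway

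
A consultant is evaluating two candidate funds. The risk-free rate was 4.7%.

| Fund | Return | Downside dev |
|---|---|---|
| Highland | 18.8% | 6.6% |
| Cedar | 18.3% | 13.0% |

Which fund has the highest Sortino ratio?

Highland

Highland: Sortino ratio = (18.8% − 4.7%) / 6.6% = 2.136
Cedar: Sortino ratio = (18.3% − 4.7%) / 13.0% = 1.046
Highest: Highland (2.136).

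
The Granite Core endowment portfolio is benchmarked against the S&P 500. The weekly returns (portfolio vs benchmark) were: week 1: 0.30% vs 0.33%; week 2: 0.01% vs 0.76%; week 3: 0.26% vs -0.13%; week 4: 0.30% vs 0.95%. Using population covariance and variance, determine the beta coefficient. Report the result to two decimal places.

-0.08

r̄p = 0.2175%,  r̄m = 0.4775%
Cov = Σ(rp − r̄p)(rm − r̄m) / 4 = -0.0144
Var(rm) = Σ(rm − r̄m)² / 4 = 0.1735
β = Cov / Var = -0.0144 / 0.1735 = -0.0830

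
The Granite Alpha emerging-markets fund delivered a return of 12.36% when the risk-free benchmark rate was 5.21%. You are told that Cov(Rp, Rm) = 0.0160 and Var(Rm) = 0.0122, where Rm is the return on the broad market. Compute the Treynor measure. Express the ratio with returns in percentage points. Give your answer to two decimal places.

β = Cov / Var = 0.0160 / 0.0122 = 1.3115
Treynor = (Rp − Rf) / β = (12.36% − 5.21%) / 1.3115 = 7.15 / 1.3115 = 5.4518

5.45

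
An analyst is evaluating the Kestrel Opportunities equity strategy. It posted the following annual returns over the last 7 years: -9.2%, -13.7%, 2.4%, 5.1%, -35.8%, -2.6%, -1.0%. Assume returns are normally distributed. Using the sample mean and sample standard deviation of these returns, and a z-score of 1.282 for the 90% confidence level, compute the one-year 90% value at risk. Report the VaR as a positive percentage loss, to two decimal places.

μ = (-9.2 − 13.7 + 2.4 + 5.1 − 35.8 − 2.6 − 1) / 7 = -7.8286%
Σ(r − μ)² = (-9.2 − (-7.8286))² + (-13.7 − (-7.8286))² + … = 1164.4943
σ = √[1164.4943 / 6] = 13.9313%
VaR = −(μ − z·σ) = −(-7.8286 − 1.282 × 13.9313) = −(-25.6885) = 25.6885%

25.69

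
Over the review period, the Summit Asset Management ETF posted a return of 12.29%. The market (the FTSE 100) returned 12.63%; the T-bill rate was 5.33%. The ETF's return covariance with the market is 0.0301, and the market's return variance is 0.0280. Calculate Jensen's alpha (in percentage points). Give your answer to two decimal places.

-0.89

β = Cov / Var = 0.0301 / 0.0280 = 1.0750
E[R] = Rf + β(Rm − Rf) = 5.33% + 1.0750 × (12.63% − 5.33%) = 13.1775%
α = Rp − E[R] = 12.29% − 13.1775% = -0.8875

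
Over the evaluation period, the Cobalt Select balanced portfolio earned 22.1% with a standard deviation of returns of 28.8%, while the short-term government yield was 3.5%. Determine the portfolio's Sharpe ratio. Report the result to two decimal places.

Sharpe = (Rp − Rf) / σp = (22.1% − 3.5%) / 28.8% = 18.60% / 28.8% = 0.6458

0.65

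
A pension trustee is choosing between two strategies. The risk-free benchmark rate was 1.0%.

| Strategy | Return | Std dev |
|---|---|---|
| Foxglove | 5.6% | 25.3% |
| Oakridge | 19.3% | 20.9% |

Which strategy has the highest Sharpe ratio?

Oakridge

Foxglove: Sharpe ratio = (5.6% − 1.0%) / 25.3% = 0.182
Oakridge: Sharpe ratio = (19.3% − 1.0%) / 20.9% = 0.876
Highest: Oakridge (0.876).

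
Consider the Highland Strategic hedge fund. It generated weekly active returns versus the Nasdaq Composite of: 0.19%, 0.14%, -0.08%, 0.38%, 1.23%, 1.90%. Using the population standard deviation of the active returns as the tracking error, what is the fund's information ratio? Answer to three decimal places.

μ = (0.19 + 0.14 − 0.08 + 0.38 + 1.23 + 1.9) / 6 = 3.760 / 6 = 0.6267%
Σ(r − μ)² = 2.9731; population σ = √(2.9731/6) = 0.7039%
IR = μ / tracking error = 0.6267 / 0.7039 = 0.8903

0.890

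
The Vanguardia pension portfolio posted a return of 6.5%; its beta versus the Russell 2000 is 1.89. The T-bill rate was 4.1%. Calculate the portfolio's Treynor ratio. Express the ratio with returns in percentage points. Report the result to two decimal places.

Treynor = (Rp − Rf) / β = (6.5% − 4.1%) / 1.89 = 2.40 / 1.89 = 1.2698

1.27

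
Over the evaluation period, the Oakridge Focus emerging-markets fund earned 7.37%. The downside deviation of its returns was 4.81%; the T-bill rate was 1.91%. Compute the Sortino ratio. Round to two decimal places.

1.14

Sortino = (Rp − Rf) / σd = (7.37% − 1.91%) / 4.81% = 5.46% / 4.81% = 1.1351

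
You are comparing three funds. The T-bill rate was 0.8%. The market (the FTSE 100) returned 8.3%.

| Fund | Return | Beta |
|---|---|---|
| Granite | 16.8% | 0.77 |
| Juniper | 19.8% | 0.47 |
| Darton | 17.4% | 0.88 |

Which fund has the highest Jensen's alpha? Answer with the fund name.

Juniper

Granite: α = 16.8% − [0.8% + 0.77 × (8.3% − 0.8%)] = 10.225
Juniper: α = 19.8% − [0.8% + 0.47 × (8.3% − 0.8%)] = 15.475
Darton: α = 17.4% − [0.8% + 0.88 × (8.3% − 0.8%)] = 10.000
Highest: Juniper (15.475).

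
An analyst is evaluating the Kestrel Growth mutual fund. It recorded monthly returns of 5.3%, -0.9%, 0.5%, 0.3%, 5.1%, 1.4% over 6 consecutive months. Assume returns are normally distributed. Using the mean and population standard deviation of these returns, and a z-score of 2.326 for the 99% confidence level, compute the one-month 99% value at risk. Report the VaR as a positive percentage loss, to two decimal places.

r̄ = (5.3 − 0.9 + 0.5 + 0.3 + 5.1 + 1.4) / 6 = 1.9500%
Population std dev = √[34.3950 / 6] = 2.3943%
VaR = −(r̄ − z·σ) = −(1.9500 − 2.326 × 2.3943) = −(-3.6191) = 3.6191%

3.62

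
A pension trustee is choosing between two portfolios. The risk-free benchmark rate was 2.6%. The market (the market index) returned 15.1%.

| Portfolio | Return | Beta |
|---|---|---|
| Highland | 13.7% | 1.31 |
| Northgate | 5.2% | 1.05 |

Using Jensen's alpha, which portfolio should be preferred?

Highland

Highland: α = 13.7% − [2.6% + 1.31 × (15.1% − 2.6%)] = -5.275
Northgate: α = 5.2% − [2.6% + 1.05 × (15.1% − 2.6%)] = -10.525
Highest: Highland (-5.275).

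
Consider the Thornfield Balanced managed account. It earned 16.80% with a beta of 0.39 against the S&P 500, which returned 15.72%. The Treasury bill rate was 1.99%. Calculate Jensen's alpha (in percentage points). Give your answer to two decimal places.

CAPM expected return = Rf + β(Rm − Rf) = 1.99% + 0.39 × (15.72% − 1.99%) = 1.99 + 0.39 × 13.73 = 7.3447%
Jensen's α = Rp − E[R] = 16.80% − 7.3447% = 9.4553

9.46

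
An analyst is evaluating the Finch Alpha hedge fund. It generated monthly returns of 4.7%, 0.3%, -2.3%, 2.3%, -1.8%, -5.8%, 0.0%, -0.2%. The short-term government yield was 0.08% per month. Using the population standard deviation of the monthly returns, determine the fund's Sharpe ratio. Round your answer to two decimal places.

μ = (4.7 + 0.3 − 2.3 + 2.3 − 1.8 − 5.8 + 0 − 0.2) / 8 = -0.3500%
Σ(r − μ)² = (4.7 − (-0.3500))² + (0.3 − (-0.3500))² + (-2.3 − (-0.3500))² + … = 68.7000
σ = √[68.7000 / 8] = 2.9304%
Sharpe = (μ − rf) / σ = (-0.3500 − 0.08) / 2.9304 = -0.4300 / 2.9304 = -0.1467

-0.15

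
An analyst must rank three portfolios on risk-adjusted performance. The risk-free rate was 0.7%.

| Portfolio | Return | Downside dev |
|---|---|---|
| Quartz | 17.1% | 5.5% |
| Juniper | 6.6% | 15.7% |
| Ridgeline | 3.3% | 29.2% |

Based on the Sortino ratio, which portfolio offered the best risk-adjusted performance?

Quartz

Quartz: Sortino ratio = (17.1% − 0.7%) / 5.5% = 2.982
Juniper: Sortino ratio = (6.6% − 0.7%) / 15.7% = 0.376
Ridgeline: Sortino ratio = (3.3% − 0.7%) / 29.2% = 0.089
Highest: Quartz (2.982).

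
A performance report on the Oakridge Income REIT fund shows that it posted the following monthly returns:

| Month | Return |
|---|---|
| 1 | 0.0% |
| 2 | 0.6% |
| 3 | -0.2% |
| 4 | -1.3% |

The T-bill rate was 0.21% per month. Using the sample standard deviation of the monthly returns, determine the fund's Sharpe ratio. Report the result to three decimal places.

-0.548

Mean return r̄ = -0.90 / 4 = -0.2250%
Sample σ = √[Σ(r − r̄)² / 3] = √[1.8875 / 3] = √0.6292 = 0.7932%
Sharpe = (r̄ − rf) / σ = (-0.2250 − 0.21) / 0.7932 = -0.4350 / 0.7932 = -0.5484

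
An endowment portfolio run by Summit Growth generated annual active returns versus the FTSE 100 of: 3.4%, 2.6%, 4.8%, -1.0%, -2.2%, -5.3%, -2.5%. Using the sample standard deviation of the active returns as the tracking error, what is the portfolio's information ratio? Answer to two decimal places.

Mean return r̄ = -0.20 / 7 = -0.0286%
Σ(r − r̄)² = 81.5343; sample σ = √(81.5343/6) = 3.6863%
IR = r̄ / tracking error = -0.0286 / 3.6863 = -0.0078

-0.01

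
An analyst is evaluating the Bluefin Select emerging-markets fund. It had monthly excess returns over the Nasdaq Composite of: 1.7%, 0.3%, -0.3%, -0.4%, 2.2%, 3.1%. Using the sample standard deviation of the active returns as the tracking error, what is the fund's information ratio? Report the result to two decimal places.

Mean return r̄ = 6.60 / 6 = 1.1000%
Sample σ = √[Σ(r − r̄)² / 5] = √[10.4200 / 5] = √2.0840 = 1.4436%
IR = r̄ / tracking error = 1.1000 / 1.4436 = 0.7620

0.76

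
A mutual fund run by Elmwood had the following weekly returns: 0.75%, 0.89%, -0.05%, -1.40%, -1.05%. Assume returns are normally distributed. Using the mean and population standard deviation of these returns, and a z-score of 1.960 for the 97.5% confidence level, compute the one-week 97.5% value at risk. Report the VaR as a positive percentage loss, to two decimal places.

Mean return r̄ = -0.860 / 5 = -0.1720%
Population std dev = √[4.2717 / 5] = 0.9243%
VaR = −(r̄ − z·σ) = −(-0.1720 − 1.960 × 0.9243) = −(-1.9836) = 1.9836%

1.98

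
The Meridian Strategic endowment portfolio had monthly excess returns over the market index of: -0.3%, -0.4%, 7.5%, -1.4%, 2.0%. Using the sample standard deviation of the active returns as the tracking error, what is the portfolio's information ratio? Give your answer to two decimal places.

0.41

Mean return r̄ = 7.40 / 5 = 1.4800%
Σ(r − r̄)² = (-0.3 − 1.4800)² + (-0.4 − 1.4800)² + … = 51.5080
sample σ = √(51.5080 / 4) = √12.8770 = 3.5885%
IR = r̄ / tracking error = 1.4800 / 3.5885 = 0.4124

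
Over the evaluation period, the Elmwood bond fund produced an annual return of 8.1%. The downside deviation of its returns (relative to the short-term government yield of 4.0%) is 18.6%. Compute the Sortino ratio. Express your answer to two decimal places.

Sortino = (Rp − Rf) / σd = (8.1% − 4.0%) / 18.6% = 4.10% / 18.6% = 0.2204

0.22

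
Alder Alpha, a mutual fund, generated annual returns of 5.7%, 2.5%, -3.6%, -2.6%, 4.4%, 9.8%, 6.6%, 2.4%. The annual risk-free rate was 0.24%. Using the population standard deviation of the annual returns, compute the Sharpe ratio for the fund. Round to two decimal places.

0.69

r̄ = (5.7 + 2.5 − 3.6 − 2.6 + 4.4 + 9.8 + 6.6 + 2.4) / 8 = 25.20 / 8 = 3.1500%
Population σ = √[Σ(r − r̄)² / 8] = √[143.8000 / 8] = √17.9750 = 4.2397%
Sharpe = (r̄ − rf) / σ = (3.1500 − 0.24) / 4.2397 = 2.9100 / 4.2397 = 0.6864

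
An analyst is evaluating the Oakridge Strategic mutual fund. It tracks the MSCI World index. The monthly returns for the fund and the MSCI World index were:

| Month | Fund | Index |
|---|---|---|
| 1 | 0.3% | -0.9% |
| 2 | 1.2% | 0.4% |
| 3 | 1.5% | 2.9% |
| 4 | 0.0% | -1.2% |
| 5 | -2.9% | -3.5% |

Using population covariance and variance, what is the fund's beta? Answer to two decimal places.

0.67

r̄p = 0.0200%,  r̄m = -0.4600%
Cov = Σ(rp − r̄p)(rm − r̄m) / 5 = 2.9512
Var(rm) = Σ(rm − r̄m)² / 5 = 4.4024
β = Cov / Var = 2.9512 / 4.4024 = 0.6704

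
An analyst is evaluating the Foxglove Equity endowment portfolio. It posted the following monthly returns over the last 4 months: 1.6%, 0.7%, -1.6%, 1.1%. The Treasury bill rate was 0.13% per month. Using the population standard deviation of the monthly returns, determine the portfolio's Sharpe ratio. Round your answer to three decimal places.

0.261

r̄ = (1.6 + 0.7 − 1.6 + 1.1) / 4 = 1.80 / 4 = 0.4500%
Σ(r − r̄)² = (1.6 − 0.4500)² + (0.7 − 0.4500)² + … = 6.0100
population σ = √(6.0100 / 4) = √1.5025 = 1.2258%
Sharpe = (r̄ − rf) / σ = (0.4500 − 0.13) / 1.2258 = 0.3200 / 1.2258 = 0.2611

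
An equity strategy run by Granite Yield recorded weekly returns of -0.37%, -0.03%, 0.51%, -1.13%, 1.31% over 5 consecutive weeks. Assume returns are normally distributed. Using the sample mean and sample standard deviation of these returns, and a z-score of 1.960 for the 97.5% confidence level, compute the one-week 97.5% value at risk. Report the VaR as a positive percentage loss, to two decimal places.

1.74

μ = (-0.37 − 0.03 + 0.51 − 1.13 + 1.31) / 5 = 0.0580%
Sample std dev = √[3.3741 / 4] = 0.9184%
VaR = −(μ − z·σ) = −(0.0580 − 1.960 × 0.9184) = −(-1.7421) = 1.7421%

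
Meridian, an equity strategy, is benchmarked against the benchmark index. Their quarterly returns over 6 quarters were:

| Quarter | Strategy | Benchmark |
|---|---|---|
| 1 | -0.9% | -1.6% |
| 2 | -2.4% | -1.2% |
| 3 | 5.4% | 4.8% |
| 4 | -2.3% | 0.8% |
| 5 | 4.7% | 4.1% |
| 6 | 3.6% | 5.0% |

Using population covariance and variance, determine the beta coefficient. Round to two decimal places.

r̄p = 1.3500%,  r̄m = 1.9833%
Cov = Σ(rp − r̄p)(rm − r̄m) / 6 = 8.2675
Var(rm) = Σ(rm − r̄m)² / 6 = 7.6481
β = Cov / Var = 8.2675 / 7.6481 = 1.0810

1.08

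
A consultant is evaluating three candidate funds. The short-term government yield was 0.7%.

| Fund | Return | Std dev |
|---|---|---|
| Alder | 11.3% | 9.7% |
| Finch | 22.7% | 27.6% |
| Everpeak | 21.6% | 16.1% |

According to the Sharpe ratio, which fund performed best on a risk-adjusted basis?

Everpeak

Alder: Sharpe ratio = (11.3% − 0.7%) / 9.7% = 1.093
Finch: Sharpe ratio = (22.7% − 0.7%) / 27.6% = 0.797
Everpeak: Sharpe ratio = (21.6% − 0.7%) / 16.1% = 1.298
Highest: Everpeak (1.298).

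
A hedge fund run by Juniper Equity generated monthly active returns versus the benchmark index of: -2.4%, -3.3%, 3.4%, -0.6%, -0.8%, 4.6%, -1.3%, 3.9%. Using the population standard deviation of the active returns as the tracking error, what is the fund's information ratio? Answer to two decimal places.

r̄ = (-2.4 − 3.3 + 3.4 − 0.6 − 0.8 + 4.6 − 1.3 + 3.9) / 8 = 0.4375%
Population std dev = √[65.7388 / 8] = 2.8666%
IR = r̄ / tracking error = 0.4375 / 2.8666 = 0.1526

0.15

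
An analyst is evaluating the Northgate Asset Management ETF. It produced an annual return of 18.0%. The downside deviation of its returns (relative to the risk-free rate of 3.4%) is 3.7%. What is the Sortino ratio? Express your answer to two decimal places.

Sortino = (Rp − Rf) / σd = (18.0% − 3.4%) / 3.7% = 14.60% / 3.7% = 3.9459

3.95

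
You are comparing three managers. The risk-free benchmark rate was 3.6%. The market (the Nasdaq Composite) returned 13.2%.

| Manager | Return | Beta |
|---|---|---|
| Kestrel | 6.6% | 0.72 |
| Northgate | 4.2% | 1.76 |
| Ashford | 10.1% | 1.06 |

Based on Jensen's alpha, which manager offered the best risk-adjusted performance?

Ashford

Kestrel: α = 6.6% − [3.6% + 0.72 × (13.2% − 3.6%)] = -3.912
Northgate: α = 4.2% − [3.6% + 1.76 × (13.2% − 3.6%)] = -16.296
Ashford: α = 10.1% − [3.6% + 1.06 × (13.2% − 3.6%)] = -3.676
Highest: Ashford (-3.676).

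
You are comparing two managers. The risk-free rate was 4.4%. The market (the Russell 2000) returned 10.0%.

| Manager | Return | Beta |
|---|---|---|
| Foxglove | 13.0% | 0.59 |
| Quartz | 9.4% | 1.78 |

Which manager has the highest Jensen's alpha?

Foxglove: α = 13.0% − [4.4% + 0.59 × (10.0% − 4.4%)] = 5.296
Quartz: α = 9.4% − [4.4% + 1.78 × (10.0% − 4.4%)] = -4.968
Highest: Foxglove (5.296).

Foxglove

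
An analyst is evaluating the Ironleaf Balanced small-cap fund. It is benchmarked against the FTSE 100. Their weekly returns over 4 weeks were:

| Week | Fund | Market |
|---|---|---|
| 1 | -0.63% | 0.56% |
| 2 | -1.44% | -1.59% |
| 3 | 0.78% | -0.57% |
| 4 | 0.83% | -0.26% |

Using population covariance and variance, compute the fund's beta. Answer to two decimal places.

r̄p = -0.1150%,  r̄m = -0.4650%
Cov = Σ(rp − r̄p)(rm − r̄m) / 4 = 0.2656
Var(rm) = Σ(rm − r̄m)² / 4 = 0.5923
β = Cov / Var = 0.2656 / 0.5923 = 0.4484

0.45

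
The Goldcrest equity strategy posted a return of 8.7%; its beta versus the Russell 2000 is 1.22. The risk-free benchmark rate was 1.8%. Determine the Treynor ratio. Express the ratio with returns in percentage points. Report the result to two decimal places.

5.66

Treynor = (Rp − Rf) / β = (8.7% − 1.8%) / 1.22 = 6.90 / 1.22 = 5.6557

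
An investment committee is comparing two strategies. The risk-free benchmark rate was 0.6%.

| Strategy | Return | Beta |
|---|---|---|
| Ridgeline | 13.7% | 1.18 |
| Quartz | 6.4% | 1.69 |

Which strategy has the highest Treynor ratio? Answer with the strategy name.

Ridgeline: Treynor = (13.7% − 0.6%) / 1.18 = 11.102
Quartz: Treynor = (6.4% − 0.6%) / 1.69 = 3.432
Highest: Ridgeline (11.102).

Ridgeline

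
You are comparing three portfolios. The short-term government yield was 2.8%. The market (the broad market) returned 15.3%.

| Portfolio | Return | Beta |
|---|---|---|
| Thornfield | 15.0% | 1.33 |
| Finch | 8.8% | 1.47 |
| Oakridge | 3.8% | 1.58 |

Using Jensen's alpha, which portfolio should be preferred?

Thornfield

Thornfield: α = 15.0% − [2.8% + 1.33 × (15.3% − 2.8%)] = -4.425
Finch: α = 8.8% − [2.8% + 1.47 × (15.3% − 2.8%)] = -12.375
Oakridge: α = 3.8% − [2.8% + 1.58 × (15.3% − 2.8%)] = -18.750
Highest: Thornfield (-4.425).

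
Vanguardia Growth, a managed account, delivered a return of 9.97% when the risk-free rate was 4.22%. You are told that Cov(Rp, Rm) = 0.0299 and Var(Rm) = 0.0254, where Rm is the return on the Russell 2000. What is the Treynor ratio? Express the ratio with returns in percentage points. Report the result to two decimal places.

4.88

β = Cov / Var = 0.0299 / 0.0254 = 1.1772
Treynor = (Rp − Rf) / β = (9.97% − 4.22%) / 1.1772 = 5.75 / 1.1772 = 4.8845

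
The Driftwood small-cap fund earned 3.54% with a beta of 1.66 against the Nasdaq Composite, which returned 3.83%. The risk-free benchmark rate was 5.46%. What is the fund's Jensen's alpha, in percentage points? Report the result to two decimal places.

0.79

CAPM expected return = Rf + β(Rm − Rf) = 5.46% + 1.66 × (3.83% − 5.46%) = 5.46 + 1.66 × -1.63 = 2.7542%
Jensen's α = Rp − E[R] = 3.54% − 2.7542% = 0.7858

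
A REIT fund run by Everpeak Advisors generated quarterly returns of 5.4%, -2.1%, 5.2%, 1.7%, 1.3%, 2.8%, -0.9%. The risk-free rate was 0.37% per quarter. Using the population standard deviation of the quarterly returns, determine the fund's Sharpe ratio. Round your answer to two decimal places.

r̄ = (5.4 − 2.1 + 5.2 + 1.7 + 1.3 + 2.8 − 0.9) / 7 = 13.40 / 7 = 1.9143%
Σ(r − r̄)² = (5.4 − 1.9143)² + (-2.1 − 1.9143)² + … = 48.1886
σ = √[48.1886 / 7] = 2.6238%
Sharpe = (r̄ − rf) / σ = (1.9143 − 0.37) / 2.6238 = 1.5443 / 2.6238 = 0.5886

0.59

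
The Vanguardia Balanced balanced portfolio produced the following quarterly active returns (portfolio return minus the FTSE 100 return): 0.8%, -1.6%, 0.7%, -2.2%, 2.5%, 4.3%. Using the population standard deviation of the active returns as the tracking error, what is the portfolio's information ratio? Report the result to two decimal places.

Mean return μ = 4.50 / 6 = 0.7500%
Σ(r − μ)² = (0.8 − 0.7500)² + (-1.6 − 0.7500)² + … = 29.8950
population σ = √(29.8950 / 6) = √4.9825 = 2.2322%
IR = μ / tracking error = 0.7500 / 2.2322 = 0.3360

0.34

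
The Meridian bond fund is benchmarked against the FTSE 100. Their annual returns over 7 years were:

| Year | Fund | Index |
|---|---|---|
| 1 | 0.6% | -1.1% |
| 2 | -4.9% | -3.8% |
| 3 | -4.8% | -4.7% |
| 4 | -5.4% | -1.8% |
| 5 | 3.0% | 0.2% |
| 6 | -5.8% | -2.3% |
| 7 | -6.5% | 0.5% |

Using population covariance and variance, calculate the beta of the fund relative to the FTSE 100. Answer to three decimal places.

0.746

r̄p = -3.4000%,  r̄m = -1.8571%
Cov = Σ(rp − r̄p)(rm − r̄m) / 7 = 2.3900
Var(rm) = Σ(rm − r̄m)² / 7 = 3.2024
β = Cov / Var = 2.3900 / 3.2024 = 0.7463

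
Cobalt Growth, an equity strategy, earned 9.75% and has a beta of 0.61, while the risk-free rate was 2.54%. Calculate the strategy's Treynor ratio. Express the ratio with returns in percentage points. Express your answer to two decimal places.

Treynor = (Rp − Rf) / β = (9.75% − 2.54%) / 0.61 = 7.21 / 0.61 = 11.8197

11.82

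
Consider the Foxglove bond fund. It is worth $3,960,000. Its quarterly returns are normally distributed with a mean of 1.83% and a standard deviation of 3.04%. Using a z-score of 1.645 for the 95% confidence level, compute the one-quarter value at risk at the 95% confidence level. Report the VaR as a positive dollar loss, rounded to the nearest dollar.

$125,564

Return at the 95% tail: μ − z·σ = 1.83% − 1.645 × 3.04% = 1.83 − 5.0008 = -3.1708%
VaR = −(-3.1708%) × $3,960,000 = 3.1708% × $3,960,000 = $125,564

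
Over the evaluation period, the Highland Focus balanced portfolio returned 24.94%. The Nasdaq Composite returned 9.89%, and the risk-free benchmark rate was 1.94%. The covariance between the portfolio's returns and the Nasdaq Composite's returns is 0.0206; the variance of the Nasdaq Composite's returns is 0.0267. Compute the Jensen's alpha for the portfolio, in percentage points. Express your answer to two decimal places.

16.87

β = Cov / Var = 0.0206 / 0.0267 = 0.7715
E[R] = Rf + β(Rm − Rf) = 1.94% + 0.7715 × (9.89% − 1.94%) = 8.0734%
α = Rp − E[R] = 24.94% − 8.0734% = 16.8666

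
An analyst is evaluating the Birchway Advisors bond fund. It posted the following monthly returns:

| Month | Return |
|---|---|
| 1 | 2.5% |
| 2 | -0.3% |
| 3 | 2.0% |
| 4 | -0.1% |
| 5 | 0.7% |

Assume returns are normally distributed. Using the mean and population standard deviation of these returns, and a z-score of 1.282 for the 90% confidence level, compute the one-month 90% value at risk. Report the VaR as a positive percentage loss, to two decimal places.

r̄ = (2.5 − 0.3 + 2 − 0.1 + 0.7) / 5 = 0.9600%
Σ(r − r̄)² = 6.2320; population σ = √(6.2320/5) = 1.1164%
VaR = −(r̄ − z·σ) = −(0.9600 − 1.282 × 1.1164) = −(-0.4712) = 0.4712%

0.47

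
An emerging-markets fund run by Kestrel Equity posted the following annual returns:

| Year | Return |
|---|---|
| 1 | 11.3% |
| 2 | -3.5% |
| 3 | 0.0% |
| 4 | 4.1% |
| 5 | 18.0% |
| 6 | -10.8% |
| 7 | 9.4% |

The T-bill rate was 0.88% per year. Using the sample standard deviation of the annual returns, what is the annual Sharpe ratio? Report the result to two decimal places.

Mean return μ = 28.50 / 7 = 4.0714%
Sample std dev = √[569.7143 / 6] = 9.7444%
Sharpe = (μ − rf) / σ = (4.0714 − 0.88) / 9.7444 = 3.1914 / 9.7444 = 0.3275

0.33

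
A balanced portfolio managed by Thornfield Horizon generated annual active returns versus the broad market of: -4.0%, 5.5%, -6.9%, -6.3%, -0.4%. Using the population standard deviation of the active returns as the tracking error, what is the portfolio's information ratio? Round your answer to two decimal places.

-0.53

r̄ = (-4 + 5.5 − 6.9 − 6.3 − 0.4) / 5 = -2.4200%
Population σ = √[Σ(r − r̄)² / 5] = √[104.4280 / 5] = √20.8856 = 4.5701%
IR = r̄ / tracking error = -2.4200 / 4.5701 = -0.5295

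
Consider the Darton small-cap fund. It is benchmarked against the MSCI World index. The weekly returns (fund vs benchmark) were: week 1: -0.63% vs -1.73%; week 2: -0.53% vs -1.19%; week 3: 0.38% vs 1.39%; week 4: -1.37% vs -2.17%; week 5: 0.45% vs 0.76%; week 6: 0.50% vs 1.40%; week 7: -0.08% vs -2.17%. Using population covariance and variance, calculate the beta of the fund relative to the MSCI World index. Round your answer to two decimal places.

0.35

r̄p = -0.1829%,  r̄m = -0.5300%
Cov = Σ(rp − r̄p)(rm − r̄m) / 7 = 0.8227
Var(rm) = Σ(rm − r̄m)² / 7 = 2.3329
β = Cov / Var = 0.8227 / 2.3329 = 0.3527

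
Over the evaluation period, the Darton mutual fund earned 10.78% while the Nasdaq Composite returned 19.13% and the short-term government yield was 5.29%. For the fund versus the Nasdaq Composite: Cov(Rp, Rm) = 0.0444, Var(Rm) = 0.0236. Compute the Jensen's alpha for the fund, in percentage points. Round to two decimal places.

-20.55

β = Cov / Var = 0.0444 / 0.0236 = 1.8814
E[R] = Rf + β(Rm − Rf) = 5.29% + 1.8814 × (19.13% − 5.29%) = 31.3286%
α = Rp − E[R] = 10.78% − 31.3286% = -20.5486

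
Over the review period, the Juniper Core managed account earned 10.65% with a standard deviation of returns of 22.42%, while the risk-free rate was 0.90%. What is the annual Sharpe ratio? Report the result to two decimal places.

0.43

Sharpe = (Rp − Rf) / σp = (10.65% − 0.90%) / 22.42% = 9.75% / 22.42% = 0.4349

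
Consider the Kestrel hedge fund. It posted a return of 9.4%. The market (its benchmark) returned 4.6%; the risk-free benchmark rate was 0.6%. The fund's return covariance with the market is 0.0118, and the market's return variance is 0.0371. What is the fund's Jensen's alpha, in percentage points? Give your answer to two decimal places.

7.53

β = Cov / Var = 0.0118 / 0.0371 = 0.3181
E[R] = Rf + β(Rm − Rf) = 0.6% + 0.3181 × (4.6% − 0.6%) = 1.8724%
α = Rp − E[R] = 9.4% − 1.8724% = 7.5276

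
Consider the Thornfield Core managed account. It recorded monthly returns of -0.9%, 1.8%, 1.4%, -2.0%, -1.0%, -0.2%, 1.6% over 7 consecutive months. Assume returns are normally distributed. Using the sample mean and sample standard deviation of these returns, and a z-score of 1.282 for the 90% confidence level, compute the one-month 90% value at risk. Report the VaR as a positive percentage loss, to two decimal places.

1.83

Mean return r̄ = 0.70 / 7 = 0.1000%
Σ(r − r̄)² = (-0.9 − 0.1000)² + (1.8 − 0.1000)² + … = 13.5400
sample σ = √(13.5400 / 6) = √2.2567 = 1.5022%
VaR = −(r̄ − z·σ) = −(0.1000 − 1.282 × 1.5022) = −(-1.8258) = 1.8258%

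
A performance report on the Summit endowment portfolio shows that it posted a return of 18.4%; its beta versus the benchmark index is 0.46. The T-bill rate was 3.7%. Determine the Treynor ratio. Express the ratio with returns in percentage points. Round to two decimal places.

31.96

Treynor = (Rp − Rf) / β = (18.4% − 3.7%) / 0.46 = 14.70 / 0.46 = 31.9565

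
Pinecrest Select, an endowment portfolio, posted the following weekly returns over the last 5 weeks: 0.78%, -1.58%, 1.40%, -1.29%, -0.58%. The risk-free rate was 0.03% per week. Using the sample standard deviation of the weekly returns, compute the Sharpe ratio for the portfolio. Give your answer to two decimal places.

Mean return r̄ = -1.270 / 5 = -0.2540%
Σ(r − r̄)² = (0.78 − (-0.2540))² + (-1.58 − (-0.2540))² + … = 6.7427
sample σ = √(6.7427 / 4) = √1.6857 = 1.2983%
Sharpe = (r̄ − rf) / σ = (-0.2540 − 0.03) / 1.2983 = -0.2840 / 1.2983 = -0.2187

-0.22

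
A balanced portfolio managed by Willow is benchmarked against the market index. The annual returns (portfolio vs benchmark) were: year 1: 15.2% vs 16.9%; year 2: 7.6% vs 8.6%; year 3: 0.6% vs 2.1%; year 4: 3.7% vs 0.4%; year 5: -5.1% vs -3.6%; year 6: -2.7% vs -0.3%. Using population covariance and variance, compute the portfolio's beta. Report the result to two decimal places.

r̄p = 3.2167%,  r̄m = 4.0167%
Cov = Σ(rp − r̄p)(rm − r̄m) / 6 = 44.4381
Var(rm) = Σ(rm − r̄m)² / 6 = 46.7314
β = Cov / Var = 44.4381 / 46.7314 = 0.9509

0.95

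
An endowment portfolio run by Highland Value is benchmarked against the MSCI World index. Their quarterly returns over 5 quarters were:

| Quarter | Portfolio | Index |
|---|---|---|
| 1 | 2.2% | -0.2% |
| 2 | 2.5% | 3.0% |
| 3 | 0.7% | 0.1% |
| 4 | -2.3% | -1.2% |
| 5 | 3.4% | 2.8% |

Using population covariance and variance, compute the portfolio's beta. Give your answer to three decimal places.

0.950

r̄p = 1.3000%,  r̄m = 0.9000%
Cov = Σ(rp − r̄p)(rm − r̄m) / 5 = 2.7120
Var(rm) = Σ(rm − r̄m)² / 5 = 2.8560
β = Cov / Var = 2.7120 / 2.8560 = 0.9496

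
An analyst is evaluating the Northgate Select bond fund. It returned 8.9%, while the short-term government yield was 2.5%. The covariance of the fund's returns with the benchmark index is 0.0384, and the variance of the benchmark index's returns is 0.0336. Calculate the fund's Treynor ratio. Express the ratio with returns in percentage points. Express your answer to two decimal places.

β = Cov / Var = 0.0384 / 0.0336 = 1.1429
Treynor = (Rp − Rf) / β = (8.9% − 2.5%) / 1.1429 = 6.40 / 1.1429 = 5.5998

5.60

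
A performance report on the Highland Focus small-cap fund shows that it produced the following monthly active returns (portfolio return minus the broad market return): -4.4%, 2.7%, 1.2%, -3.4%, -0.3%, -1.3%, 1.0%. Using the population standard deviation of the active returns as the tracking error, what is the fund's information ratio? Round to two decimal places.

μ = (-4.4 + 2.7 + 1.2 − 3.4 − 0.3 − 1.3 + 1) / 7 = -4.50 / 7 = -0.6429%
Population σ = √[Σ(r − μ)² / 7] = √[39.5371 / 7] = √5.6482 = 2.3766%
IR = μ / tracking error = -0.6429 / 2.3766 = -0.2705

-0.27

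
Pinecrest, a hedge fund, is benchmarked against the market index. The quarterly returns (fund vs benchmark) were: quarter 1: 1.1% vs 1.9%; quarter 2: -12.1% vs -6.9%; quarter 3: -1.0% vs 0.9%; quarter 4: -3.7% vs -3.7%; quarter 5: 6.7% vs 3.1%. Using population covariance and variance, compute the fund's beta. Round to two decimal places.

r̄p = -1.8000%,  r̄m = -0.9400%
Cov = Σ(rp − r̄p)(rm − r̄m) / 5 = 22.1360
Var(rm) = Σ(rm − r̄m)² / 5 = 14.1824
β = Cov / Var = 22.1360 / 14.1824 = 1.5608

1.56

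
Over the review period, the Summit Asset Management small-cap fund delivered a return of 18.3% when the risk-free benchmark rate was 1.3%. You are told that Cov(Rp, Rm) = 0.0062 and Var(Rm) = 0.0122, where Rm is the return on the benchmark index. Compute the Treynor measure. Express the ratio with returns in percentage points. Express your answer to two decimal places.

33.45

β = Cov / Var = 0.0062 / 0.0122 = 0.5082
Treynor = (Rp − Rf) / β = (18.3% − 1.3%) / 0.5082 = 17.00 / 0.5082 = 33.4514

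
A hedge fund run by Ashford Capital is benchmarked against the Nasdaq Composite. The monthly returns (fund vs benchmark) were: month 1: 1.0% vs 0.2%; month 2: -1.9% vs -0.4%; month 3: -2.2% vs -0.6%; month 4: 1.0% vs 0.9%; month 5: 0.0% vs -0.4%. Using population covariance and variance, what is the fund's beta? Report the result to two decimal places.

2.02

r̄p = -0.4200%,  r̄m = -0.0600%
Cov = Σ(rp − r̄p)(rm − r̄m) / 5 = 0.6108
Var(rm) = Σ(rm − r̄m)² / 5 = 0.3024
β = Cov / Var = 0.6108 / 0.3024 = 2.0198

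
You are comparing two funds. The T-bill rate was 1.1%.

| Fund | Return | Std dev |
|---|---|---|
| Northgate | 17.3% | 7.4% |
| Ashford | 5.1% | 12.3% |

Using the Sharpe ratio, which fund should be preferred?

Northgate

Northgate: Sharpe ratio = (17.3% − 1.1%) / 7.4% = 2.189
Ashford: Sharpe ratio = (5.1% − 1.1%) / 12.3% = 0.325
Highest: Northgate (2.189).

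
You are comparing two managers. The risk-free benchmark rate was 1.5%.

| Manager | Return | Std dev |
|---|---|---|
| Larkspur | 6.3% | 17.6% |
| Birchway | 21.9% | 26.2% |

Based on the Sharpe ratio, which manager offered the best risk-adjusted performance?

Larkspur: Sharpe ratio = (6.3% − 1.5%) / 17.6% = 0.273
Birchway: Sharpe ratio = (21.9% − 1.5%) / 26.2% = 0.779
Highest: Birchway (0.779).

Birchway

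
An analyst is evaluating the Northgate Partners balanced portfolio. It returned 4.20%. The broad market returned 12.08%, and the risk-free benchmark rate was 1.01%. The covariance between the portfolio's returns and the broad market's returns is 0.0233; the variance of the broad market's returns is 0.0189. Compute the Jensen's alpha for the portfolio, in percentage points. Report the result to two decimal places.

β = Cov / Var = 0.0233 / 0.0189 = 1.2328
E[R] = Rf + β(Rm − Rf) = 1.01% + 1.2328 × (12.08% − 1.01%) = 14.6571%
α = Rp − E[R] = 4.20% − 14.6571% = -10.4571

-10.46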